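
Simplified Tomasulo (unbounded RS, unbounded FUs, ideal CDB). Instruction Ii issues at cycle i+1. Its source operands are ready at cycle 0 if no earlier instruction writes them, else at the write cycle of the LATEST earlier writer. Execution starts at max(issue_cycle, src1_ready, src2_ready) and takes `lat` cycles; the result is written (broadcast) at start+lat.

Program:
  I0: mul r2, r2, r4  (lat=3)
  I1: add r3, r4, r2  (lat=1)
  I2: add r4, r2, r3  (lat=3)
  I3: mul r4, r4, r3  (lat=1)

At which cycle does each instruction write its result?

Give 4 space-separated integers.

I0 mul r2: issue@1 deps=(None,None) exec_start@1 write@4
I1 add r3: issue@2 deps=(None,0) exec_start@4 write@5
I2 add r4: issue@3 deps=(0,1) exec_start@5 write@8
I3 mul r4: issue@4 deps=(2,1) exec_start@8 write@9

Answer: 4 5 8 9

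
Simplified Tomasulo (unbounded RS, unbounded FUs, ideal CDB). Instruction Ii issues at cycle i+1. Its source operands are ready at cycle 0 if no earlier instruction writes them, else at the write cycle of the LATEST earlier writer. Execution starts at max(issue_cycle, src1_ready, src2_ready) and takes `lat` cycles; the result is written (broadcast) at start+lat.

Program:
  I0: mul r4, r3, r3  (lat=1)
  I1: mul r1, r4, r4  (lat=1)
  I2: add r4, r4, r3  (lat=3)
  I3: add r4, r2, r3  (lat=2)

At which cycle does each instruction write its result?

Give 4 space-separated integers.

I0 mul r4: issue@1 deps=(None,None) exec_start@1 write@2
I1 mul r1: issue@2 deps=(0,0) exec_start@2 write@3
I2 add r4: issue@3 deps=(0,None) exec_start@3 write@6
I3 add r4: issue@4 deps=(None,None) exec_start@4 write@6

Answer: 2 3 6 6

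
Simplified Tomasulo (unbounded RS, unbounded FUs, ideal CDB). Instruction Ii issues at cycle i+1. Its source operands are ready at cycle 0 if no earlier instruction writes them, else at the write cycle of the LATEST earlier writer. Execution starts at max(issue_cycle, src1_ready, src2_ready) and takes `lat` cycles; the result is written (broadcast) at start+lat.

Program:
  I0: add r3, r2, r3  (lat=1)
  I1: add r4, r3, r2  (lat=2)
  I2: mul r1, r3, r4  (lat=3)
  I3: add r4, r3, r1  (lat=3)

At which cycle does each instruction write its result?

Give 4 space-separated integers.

Answer: 2 4 7 10

Derivation:
I0 add r3: issue@1 deps=(None,None) exec_start@1 write@2
I1 add r4: issue@2 deps=(0,None) exec_start@2 write@4
I2 mul r1: issue@3 deps=(0,1) exec_start@4 write@7
I3 add r4: issue@4 deps=(0,2) exec_start@7 write@10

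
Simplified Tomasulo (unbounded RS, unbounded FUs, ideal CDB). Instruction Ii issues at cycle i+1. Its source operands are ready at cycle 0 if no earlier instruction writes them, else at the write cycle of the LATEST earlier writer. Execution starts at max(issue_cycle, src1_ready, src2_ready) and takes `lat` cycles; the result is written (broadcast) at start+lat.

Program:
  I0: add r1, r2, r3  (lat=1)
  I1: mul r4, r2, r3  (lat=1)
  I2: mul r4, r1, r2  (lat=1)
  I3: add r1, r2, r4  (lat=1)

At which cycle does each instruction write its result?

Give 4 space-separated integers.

Answer: 2 3 4 5

Derivation:
I0 add r1: issue@1 deps=(None,None) exec_start@1 write@2
I1 mul r4: issue@2 deps=(None,None) exec_start@2 write@3
I2 mul r4: issue@3 deps=(0,None) exec_start@3 write@4
I3 add r1: issue@4 deps=(None,2) exec_start@4 write@5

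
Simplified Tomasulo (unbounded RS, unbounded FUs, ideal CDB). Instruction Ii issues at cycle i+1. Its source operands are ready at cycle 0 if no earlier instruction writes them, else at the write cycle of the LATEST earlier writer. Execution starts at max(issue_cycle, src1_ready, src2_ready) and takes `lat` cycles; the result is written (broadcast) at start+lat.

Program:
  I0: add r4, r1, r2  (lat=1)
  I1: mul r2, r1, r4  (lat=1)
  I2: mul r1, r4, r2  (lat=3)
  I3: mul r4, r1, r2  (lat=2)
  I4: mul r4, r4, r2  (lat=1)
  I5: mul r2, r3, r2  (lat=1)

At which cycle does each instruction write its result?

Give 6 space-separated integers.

Answer: 2 3 6 8 9 7

Derivation:
I0 add r4: issue@1 deps=(None,None) exec_start@1 write@2
I1 mul r2: issue@2 deps=(None,0) exec_start@2 write@3
I2 mul r1: issue@3 deps=(0,1) exec_start@3 write@6
I3 mul r4: issue@4 deps=(2,1) exec_start@6 write@8
I4 mul r4: issue@5 deps=(3,1) exec_start@8 write@9
I5 mul r2: issue@6 deps=(None,1) exec_start@6 write@7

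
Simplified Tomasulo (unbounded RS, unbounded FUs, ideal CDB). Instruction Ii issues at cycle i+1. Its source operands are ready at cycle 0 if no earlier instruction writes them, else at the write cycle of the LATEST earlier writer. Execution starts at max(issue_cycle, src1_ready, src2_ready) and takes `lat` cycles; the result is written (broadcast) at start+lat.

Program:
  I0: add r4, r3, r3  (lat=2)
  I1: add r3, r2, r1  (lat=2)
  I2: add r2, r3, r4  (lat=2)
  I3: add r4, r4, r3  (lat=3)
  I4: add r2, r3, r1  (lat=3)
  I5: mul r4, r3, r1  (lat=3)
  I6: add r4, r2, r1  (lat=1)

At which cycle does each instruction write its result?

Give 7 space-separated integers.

I0 add r4: issue@1 deps=(None,None) exec_start@1 write@3
I1 add r3: issue@2 deps=(None,None) exec_start@2 write@4
I2 add r2: issue@3 deps=(1,0) exec_start@4 write@6
I3 add r4: issue@4 deps=(0,1) exec_start@4 write@7
I4 add r2: issue@5 deps=(1,None) exec_start@5 write@8
I5 mul r4: issue@6 deps=(1,None) exec_start@6 write@9
I6 add r4: issue@7 deps=(4,None) exec_start@8 write@9

Answer: 3 4 6 7 8 9 9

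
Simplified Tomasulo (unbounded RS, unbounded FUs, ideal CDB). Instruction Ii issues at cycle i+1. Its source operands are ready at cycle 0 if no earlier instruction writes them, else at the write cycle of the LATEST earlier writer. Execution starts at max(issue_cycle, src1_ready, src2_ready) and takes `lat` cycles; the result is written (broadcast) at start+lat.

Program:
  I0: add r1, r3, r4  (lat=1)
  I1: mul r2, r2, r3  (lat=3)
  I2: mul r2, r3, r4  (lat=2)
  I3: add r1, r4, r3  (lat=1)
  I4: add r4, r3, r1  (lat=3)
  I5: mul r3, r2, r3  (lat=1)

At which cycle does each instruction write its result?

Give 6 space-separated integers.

I0 add r1: issue@1 deps=(None,None) exec_start@1 write@2
I1 mul r2: issue@2 deps=(None,None) exec_start@2 write@5
I2 mul r2: issue@3 deps=(None,None) exec_start@3 write@5
I3 add r1: issue@4 deps=(None,None) exec_start@4 write@5
I4 add r4: issue@5 deps=(None,3) exec_start@5 write@8
I5 mul r3: issue@6 deps=(2,None) exec_start@6 write@7

Answer: 2 5 5 5 8 7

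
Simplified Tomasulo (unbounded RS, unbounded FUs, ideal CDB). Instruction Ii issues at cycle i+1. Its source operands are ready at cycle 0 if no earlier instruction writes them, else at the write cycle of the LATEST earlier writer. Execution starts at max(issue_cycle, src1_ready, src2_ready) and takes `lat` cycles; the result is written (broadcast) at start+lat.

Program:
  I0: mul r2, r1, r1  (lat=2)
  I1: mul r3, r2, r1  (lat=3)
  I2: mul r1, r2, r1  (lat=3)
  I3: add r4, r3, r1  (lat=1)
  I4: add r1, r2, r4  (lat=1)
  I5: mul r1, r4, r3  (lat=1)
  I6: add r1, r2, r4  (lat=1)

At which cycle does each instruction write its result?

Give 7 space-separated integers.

Answer: 3 6 6 7 8 8 8

Derivation:
I0 mul r2: issue@1 deps=(None,None) exec_start@1 write@3
I1 mul r3: issue@2 deps=(0,None) exec_start@3 write@6
I2 mul r1: issue@3 deps=(0,None) exec_start@3 write@6
I3 add r4: issue@4 deps=(1,2) exec_start@6 write@7
I4 add r1: issue@5 deps=(0,3) exec_start@7 write@8
I5 mul r1: issue@6 deps=(3,1) exec_start@7 write@8
I6 add r1: issue@7 deps=(0,3) exec_start@7 write@8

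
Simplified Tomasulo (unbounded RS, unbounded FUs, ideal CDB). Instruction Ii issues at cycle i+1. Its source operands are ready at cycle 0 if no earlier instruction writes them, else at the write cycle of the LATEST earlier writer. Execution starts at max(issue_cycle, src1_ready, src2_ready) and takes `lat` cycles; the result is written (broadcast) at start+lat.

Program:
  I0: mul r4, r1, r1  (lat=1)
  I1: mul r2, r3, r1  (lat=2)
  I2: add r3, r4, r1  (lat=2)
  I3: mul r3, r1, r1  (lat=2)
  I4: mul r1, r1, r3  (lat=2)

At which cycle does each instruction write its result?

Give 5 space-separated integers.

Answer: 2 4 5 6 8

Derivation:
I0 mul r4: issue@1 deps=(None,None) exec_start@1 write@2
I1 mul r2: issue@2 deps=(None,None) exec_start@2 write@4
I2 add r3: issue@3 deps=(0,None) exec_start@3 write@5
I3 mul r3: issue@4 deps=(None,None) exec_start@4 write@6
I4 mul r1: issue@5 deps=(None,3) exec_start@6 write@8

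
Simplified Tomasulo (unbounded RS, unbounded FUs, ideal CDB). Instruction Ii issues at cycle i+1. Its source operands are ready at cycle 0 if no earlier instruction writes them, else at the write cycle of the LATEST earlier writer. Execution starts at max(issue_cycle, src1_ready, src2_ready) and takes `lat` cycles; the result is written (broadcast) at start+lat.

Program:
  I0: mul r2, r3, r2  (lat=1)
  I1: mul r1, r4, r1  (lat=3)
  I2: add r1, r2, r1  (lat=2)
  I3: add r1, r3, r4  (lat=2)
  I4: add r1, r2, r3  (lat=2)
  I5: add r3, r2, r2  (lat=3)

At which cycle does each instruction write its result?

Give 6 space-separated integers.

I0 mul r2: issue@1 deps=(None,None) exec_start@1 write@2
I1 mul r1: issue@2 deps=(None,None) exec_start@2 write@5
I2 add r1: issue@3 deps=(0,1) exec_start@5 write@7
I3 add r1: issue@4 deps=(None,None) exec_start@4 write@6
I4 add r1: issue@5 deps=(0,None) exec_start@5 write@7
I5 add r3: issue@6 deps=(0,0) exec_start@6 write@9

Answer: 2 5 7 6 7 9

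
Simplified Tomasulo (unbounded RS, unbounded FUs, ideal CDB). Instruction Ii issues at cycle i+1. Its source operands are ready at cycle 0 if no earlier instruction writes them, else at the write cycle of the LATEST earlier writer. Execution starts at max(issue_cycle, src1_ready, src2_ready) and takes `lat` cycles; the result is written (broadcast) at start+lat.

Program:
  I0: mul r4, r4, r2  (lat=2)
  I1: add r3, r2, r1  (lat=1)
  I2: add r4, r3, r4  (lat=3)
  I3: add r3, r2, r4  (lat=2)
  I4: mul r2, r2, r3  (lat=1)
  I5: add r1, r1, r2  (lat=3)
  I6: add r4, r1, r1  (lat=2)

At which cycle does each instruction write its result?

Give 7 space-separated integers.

Answer: 3 3 6 8 9 12 14

Derivation:
I0 mul r4: issue@1 deps=(None,None) exec_start@1 write@3
I1 add r3: issue@2 deps=(None,None) exec_start@2 write@3
I2 add r4: issue@3 deps=(1,0) exec_start@3 write@6
I3 add r3: issue@4 deps=(None,2) exec_start@6 write@8
I4 mul r2: issue@5 deps=(None,3) exec_start@8 write@9
I5 add r1: issue@6 deps=(None,4) exec_start@9 write@12
I6 add r4: issue@7 deps=(5,5) exec_start@12 write@14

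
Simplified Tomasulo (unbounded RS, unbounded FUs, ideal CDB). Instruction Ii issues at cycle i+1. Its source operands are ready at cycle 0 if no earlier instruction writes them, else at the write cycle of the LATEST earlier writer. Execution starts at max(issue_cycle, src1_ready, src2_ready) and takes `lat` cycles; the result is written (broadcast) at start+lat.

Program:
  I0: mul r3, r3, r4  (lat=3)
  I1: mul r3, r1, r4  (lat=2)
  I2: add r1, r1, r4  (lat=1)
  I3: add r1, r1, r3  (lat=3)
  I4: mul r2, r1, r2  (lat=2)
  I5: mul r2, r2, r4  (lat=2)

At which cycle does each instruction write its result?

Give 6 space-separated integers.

Answer: 4 4 4 7 9 11

Derivation:
I0 mul r3: issue@1 deps=(None,None) exec_start@1 write@4
I1 mul r3: issue@2 deps=(None,None) exec_start@2 write@4
I2 add r1: issue@3 deps=(None,None) exec_start@3 write@4
I3 add r1: issue@4 deps=(2,1) exec_start@4 write@7
I4 mul r2: issue@5 deps=(3,None) exec_start@7 write@9
I5 mul r2: issue@6 deps=(4,None) exec_start@9 write@11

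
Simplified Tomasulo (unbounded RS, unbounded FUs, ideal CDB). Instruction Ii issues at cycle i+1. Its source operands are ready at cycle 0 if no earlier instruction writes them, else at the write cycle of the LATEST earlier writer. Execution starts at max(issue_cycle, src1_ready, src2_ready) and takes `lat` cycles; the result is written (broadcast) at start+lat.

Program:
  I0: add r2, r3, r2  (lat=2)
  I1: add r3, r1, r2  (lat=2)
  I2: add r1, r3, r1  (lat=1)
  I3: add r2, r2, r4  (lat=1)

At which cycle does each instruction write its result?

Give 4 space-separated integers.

Answer: 3 5 6 5

Derivation:
I0 add r2: issue@1 deps=(None,None) exec_start@1 write@3
I1 add r3: issue@2 deps=(None,0) exec_start@3 write@5
I2 add r1: issue@3 deps=(1,None) exec_start@5 write@6
I3 add r2: issue@4 deps=(0,None) exec_start@4 write@5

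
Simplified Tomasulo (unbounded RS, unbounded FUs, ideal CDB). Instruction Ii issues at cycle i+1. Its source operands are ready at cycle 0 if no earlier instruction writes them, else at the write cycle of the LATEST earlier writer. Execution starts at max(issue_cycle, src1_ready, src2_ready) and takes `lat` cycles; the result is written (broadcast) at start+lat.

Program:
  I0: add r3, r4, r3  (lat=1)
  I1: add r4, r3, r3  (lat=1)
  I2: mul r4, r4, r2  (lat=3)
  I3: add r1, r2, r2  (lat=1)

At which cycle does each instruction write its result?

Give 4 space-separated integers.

Answer: 2 3 6 5

Derivation:
I0 add r3: issue@1 deps=(None,None) exec_start@1 write@2
I1 add r4: issue@2 deps=(0,0) exec_start@2 write@3
I2 mul r4: issue@3 deps=(1,None) exec_start@3 write@6
I3 add r1: issue@4 deps=(None,None) exec_start@4 write@5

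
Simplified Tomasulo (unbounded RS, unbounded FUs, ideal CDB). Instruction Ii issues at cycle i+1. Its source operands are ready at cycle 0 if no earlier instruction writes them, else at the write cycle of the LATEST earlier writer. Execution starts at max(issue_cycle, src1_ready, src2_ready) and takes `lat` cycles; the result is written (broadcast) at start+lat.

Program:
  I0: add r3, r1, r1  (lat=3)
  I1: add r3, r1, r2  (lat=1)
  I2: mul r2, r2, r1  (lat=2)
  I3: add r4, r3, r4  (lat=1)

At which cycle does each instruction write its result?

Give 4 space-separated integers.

I0 add r3: issue@1 deps=(None,None) exec_start@1 write@4
I1 add r3: issue@2 deps=(None,None) exec_start@2 write@3
I2 mul r2: issue@3 deps=(None,None) exec_start@3 write@5
I3 add r4: issue@4 deps=(1,None) exec_start@4 write@5

Answer: 4 3 5 5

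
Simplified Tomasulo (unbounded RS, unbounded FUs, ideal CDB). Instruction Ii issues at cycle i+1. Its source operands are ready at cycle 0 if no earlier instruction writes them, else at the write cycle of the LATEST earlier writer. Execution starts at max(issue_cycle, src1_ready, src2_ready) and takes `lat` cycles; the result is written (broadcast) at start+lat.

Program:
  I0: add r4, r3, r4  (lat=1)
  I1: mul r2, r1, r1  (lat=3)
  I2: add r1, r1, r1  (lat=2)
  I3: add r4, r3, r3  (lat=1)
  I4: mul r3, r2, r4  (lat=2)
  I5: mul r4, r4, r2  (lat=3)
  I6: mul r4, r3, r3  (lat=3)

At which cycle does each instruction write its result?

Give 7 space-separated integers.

I0 add r4: issue@1 deps=(None,None) exec_start@1 write@2
I1 mul r2: issue@2 deps=(None,None) exec_start@2 write@5
I2 add r1: issue@3 deps=(None,None) exec_start@3 write@5
I3 add r4: issue@4 deps=(None,None) exec_start@4 write@5
I4 mul r3: issue@5 deps=(1,3) exec_start@5 write@7
I5 mul r4: issue@6 deps=(3,1) exec_start@6 write@9
I6 mul r4: issue@7 deps=(4,4) exec_start@7 write@10

Answer: 2 5 5 5 7 9 10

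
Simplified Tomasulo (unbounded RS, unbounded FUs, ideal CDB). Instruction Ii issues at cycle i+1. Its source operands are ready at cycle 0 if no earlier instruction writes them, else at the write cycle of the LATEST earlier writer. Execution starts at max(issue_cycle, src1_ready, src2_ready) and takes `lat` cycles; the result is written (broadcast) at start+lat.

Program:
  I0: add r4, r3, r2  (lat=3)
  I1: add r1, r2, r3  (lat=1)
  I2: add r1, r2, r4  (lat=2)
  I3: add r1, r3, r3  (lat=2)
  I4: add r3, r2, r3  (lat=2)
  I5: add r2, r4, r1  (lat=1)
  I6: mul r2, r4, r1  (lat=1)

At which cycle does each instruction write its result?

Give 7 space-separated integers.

Answer: 4 3 6 6 7 7 8

Derivation:
I0 add r4: issue@1 deps=(None,None) exec_start@1 write@4
I1 add r1: issue@2 deps=(None,None) exec_start@2 write@3
I2 add r1: issue@3 deps=(None,0) exec_start@4 write@6
I3 add r1: issue@4 deps=(None,None) exec_start@4 write@6
I4 add r3: issue@5 deps=(None,None) exec_start@5 write@7
I5 add r2: issue@6 deps=(0,3) exec_start@6 write@7
I6 mul r2: issue@7 deps=(0,3) exec_start@7 write@8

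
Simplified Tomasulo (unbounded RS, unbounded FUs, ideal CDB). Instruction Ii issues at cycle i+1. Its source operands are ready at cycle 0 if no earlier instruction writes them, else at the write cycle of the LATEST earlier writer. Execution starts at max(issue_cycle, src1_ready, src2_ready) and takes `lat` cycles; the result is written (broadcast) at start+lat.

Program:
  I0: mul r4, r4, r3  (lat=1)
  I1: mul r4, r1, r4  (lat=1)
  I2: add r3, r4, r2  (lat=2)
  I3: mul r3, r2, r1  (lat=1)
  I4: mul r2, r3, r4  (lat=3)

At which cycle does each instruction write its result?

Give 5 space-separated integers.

Answer: 2 3 5 5 8

Derivation:
I0 mul r4: issue@1 deps=(None,None) exec_start@1 write@2
I1 mul r4: issue@2 deps=(None,0) exec_start@2 write@3
I2 add r3: issue@3 deps=(1,None) exec_start@3 write@5
I3 mul r3: issue@4 deps=(None,None) exec_start@4 write@5
I4 mul r2: issue@5 deps=(3,1) exec_start@5 write@8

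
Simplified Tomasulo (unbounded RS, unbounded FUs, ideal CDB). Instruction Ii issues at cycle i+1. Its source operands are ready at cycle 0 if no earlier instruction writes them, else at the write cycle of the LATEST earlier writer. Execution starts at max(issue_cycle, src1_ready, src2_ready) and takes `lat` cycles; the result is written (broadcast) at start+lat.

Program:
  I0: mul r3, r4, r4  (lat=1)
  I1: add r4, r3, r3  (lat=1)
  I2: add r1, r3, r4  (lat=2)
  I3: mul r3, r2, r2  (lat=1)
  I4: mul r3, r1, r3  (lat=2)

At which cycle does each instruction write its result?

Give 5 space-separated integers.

I0 mul r3: issue@1 deps=(None,None) exec_start@1 write@2
I1 add r4: issue@2 deps=(0,0) exec_start@2 write@3
I2 add r1: issue@3 deps=(0,1) exec_start@3 write@5
I3 mul r3: issue@4 deps=(None,None) exec_start@4 write@5
I4 mul r3: issue@5 deps=(2,3) exec_start@5 write@7

Answer: 2 3 5 5 7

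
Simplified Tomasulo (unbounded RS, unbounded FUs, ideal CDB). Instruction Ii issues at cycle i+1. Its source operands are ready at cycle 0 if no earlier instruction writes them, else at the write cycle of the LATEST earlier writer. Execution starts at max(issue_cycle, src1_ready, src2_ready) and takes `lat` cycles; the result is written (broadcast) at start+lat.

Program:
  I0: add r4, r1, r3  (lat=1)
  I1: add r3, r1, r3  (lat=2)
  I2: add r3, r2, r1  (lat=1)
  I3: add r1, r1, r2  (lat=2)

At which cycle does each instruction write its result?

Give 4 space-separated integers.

I0 add r4: issue@1 deps=(None,None) exec_start@1 write@2
I1 add r3: issue@2 deps=(None,None) exec_start@2 write@4
I2 add r3: issue@3 deps=(None,None) exec_start@3 write@4
I3 add r1: issue@4 deps=(None,None) exec_start@4 write@6

Answer: 2 4 4 6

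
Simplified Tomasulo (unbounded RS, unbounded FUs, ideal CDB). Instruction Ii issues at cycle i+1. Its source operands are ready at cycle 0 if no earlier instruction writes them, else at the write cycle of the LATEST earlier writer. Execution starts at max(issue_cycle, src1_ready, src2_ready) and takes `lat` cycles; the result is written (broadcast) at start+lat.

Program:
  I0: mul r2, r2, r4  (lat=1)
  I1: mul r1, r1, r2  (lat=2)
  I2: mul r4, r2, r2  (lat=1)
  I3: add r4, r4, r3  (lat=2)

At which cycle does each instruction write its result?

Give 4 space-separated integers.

I0 mul r2: issue@1 deps=(None,None) exec_start@1 write@2
I1 mul r1: issue@2 deps=(None,0) exec_start@2 write@4
I2 mul r4: issue@3 deps=(0,0) exec_start@3 write@4
I3 add r4: issue@4 deps=(2,None) exec_start@4 write@6

Answer: 2 4 4 6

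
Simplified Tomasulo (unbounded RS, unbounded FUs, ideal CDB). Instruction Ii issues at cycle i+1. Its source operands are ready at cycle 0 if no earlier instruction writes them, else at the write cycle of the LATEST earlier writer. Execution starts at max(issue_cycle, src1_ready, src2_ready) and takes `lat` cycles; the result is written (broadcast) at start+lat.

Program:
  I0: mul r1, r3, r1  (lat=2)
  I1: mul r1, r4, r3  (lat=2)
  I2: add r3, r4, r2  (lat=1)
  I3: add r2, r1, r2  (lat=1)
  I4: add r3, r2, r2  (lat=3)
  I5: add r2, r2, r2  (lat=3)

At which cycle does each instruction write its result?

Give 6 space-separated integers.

I0 mul r1: issue@1 deps=(None,None) exec_start@1 write@3
I1 mul r1: issue@2 deps=(None,None) exec_start@2 write@4
I2 add r3: issue@3 deps=(None,None) exec_start@3 write@4
I3 add r2: issue@4 deps=(1,None) exec_start@4 write@5
I4 add r3: issue@5 deps=(3,3) exec_start@5 write@8
I5 add r2: issue@6 deps=(3,3) exec_start@6 write@9

Answer: 3 4 4 5 8 9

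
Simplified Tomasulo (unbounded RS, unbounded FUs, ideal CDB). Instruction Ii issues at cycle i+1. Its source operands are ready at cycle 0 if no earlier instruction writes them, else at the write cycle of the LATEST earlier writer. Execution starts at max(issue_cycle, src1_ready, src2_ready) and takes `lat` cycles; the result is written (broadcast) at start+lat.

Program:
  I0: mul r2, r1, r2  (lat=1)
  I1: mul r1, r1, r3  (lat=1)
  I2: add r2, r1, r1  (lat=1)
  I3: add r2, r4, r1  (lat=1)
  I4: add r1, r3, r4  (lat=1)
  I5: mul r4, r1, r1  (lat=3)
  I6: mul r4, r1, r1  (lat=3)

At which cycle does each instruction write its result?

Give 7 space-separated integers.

I0 mul r2: issue@1 deps=(None,None) exec_start@1 write@2
I1 mul r1: issue@2 deps=(None,None) exec_start@2 write@3
I2 add r2: issue@3 deps=(1,1) exec_start@3 write@4
I3 add r2: issue@4 deps=(None,1) exec_start@4 write@5
I4 add r1: issue@5 deps=(None,None) exec_start@5 write@6
I5 mul r4: issue@6 deps=(4,4) exec_start@6 write@9
I6 mul r4: issue@7 deps=(4,4) exec_start@7 write@10

Answer: 2 3 4 5 6 9 10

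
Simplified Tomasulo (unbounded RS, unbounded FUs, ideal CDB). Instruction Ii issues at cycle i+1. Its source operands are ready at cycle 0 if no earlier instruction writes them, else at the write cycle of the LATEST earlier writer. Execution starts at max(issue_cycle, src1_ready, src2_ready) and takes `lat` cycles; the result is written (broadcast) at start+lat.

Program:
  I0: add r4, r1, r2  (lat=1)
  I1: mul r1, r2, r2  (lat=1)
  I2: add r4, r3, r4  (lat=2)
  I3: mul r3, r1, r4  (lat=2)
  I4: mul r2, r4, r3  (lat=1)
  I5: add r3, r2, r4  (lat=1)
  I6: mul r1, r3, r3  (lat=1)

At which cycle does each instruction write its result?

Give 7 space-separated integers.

Answer: 2 3 5 7 8 9 10

Derivation:
I0 add r4: issue@1 deps=(None,None) exec_start@1 write@2
I1 mul r1: issue@2 deps=(None,None) exec_start@2 write@3
I2 add r4: issue@3 deps=(None,0) exec_start@3 write@5
I3 mul r3: issue@4 deps=(1,2) exec_start@5 write@7
I4 mul r2: issue@5 deps=(2,3) exec_start@7 write@8
I5 add r3: issue@6 deps=(4,2) exec_start@8 write@9
I6 mul r1: issue@7 deps=(5,5) exec_start@9 write@10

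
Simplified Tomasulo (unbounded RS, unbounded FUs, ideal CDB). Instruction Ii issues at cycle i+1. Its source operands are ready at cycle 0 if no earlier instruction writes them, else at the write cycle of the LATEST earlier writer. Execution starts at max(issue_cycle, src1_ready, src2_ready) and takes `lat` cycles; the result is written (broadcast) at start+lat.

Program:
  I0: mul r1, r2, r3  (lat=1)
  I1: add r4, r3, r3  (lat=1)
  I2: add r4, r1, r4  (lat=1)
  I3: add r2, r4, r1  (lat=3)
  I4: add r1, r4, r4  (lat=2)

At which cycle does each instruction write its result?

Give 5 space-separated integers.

I0 mul r1: issue@1 deps=(None,None) exec_start@1 write@2
I1 add r4: issue@2 deps=(None,None) exec_start@2 write@3
I2 add r4: issue@3 deps=(0,1) exec_start@3 write@4
I3 add r2: issue@4 deps=(2,0) exec_start@4 write@7
I4 add r1: issue@5 deps=(2,2) exec_start@5 write@7

Answer: 2 3 4 7 7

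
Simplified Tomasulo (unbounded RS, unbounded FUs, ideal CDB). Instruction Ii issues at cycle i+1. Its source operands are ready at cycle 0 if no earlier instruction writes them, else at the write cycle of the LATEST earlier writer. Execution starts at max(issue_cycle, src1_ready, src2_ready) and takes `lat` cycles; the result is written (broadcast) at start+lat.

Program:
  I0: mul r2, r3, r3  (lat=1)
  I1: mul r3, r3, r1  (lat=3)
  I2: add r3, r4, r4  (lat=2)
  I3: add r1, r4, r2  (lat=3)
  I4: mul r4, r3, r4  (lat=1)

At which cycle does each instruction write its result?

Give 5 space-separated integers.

I0 mul r2: issue@1 deps=(None,None) exec_start@1 write@2
I1 mul r3: issue@2 deps=(None,None) exec_start@2 write@5
I2 add r3: issue@3 deps=(None,None) exec_start@3 write@5
I3 add r1: issue@4 deps=(None,0) exec_start@4 write@7
I4 mul r4: issue@5 deps=(2,None) exec_start@5 write@6

Answer: 2 5 5 7 6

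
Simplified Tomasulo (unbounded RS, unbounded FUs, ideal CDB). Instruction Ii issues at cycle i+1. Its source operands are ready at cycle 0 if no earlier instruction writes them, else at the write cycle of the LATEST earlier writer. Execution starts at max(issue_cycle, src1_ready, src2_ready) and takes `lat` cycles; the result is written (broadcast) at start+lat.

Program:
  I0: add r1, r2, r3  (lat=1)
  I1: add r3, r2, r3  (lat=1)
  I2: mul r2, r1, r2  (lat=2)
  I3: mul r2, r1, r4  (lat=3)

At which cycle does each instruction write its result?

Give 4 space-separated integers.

I0 add r1: issue@1 deps=(None,None) exec_start@1 write@2
I1 add r3: issue@2 deps=(None,None) exec_start@2 write@3
I2 mul r2: issue@3 deps=(0,None) exec_start@3 write@5
I3 mul r2: issue@4 deps=(0,None) exec_start@4 write@7

Answer: 2 3 5 7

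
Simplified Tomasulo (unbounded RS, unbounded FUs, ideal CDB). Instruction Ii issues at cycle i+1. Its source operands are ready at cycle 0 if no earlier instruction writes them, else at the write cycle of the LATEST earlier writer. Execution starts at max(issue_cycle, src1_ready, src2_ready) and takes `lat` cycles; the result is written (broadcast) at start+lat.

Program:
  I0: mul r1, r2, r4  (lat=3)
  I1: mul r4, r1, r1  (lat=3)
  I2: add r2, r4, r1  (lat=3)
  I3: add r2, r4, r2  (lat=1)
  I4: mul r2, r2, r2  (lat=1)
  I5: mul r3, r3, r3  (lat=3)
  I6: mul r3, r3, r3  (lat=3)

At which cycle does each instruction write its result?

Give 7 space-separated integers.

Answer: 4 7 10 11 12 9 12

Derivation:
I0 mul r1: issue@1 deps=(None,None) exec_start@1 write@4
I1 mul r4: issue@2 deps=(0,0) exec_start@4 write@7
I2 add r2: issue@3 deps=(1,0) exec_start@7 write@10
I3 add r2: issue@4 deps=(1,2) exec_start@10 write@11
I4 mul r2: issue@5 deps=(3,3) exec_start@11 write@12
I5 mul r3: issue@6 deps=(None,None) exec_start@6 write@9
I6 mul r3: issue@7 deps=(5,5) exec_start@9 write@12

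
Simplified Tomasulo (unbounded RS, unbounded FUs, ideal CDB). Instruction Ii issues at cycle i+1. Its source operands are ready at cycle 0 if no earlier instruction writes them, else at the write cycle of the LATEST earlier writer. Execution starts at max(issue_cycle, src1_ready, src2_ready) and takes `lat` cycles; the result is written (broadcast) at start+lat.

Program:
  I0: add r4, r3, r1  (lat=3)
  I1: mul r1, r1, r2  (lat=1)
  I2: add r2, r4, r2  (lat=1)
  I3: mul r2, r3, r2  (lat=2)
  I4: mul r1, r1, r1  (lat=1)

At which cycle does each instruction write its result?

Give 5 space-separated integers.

Answer: 4 3 5 7 6

Derivation:
I0 add r4: issue@1 deps=(None,None) exec_start@1 write@4
I1 mul r1: issue@2 deps=(None,None) exec_start@2 write@3
I2 add r2: issue@3 deps=(0,None) exec_start@4 write@5
I3 mul r2: issue@4 deps=(None,2) exec_start@5 write@7
I4 mul r1: issue@5 deps=(1,1) exec_start@5 write@6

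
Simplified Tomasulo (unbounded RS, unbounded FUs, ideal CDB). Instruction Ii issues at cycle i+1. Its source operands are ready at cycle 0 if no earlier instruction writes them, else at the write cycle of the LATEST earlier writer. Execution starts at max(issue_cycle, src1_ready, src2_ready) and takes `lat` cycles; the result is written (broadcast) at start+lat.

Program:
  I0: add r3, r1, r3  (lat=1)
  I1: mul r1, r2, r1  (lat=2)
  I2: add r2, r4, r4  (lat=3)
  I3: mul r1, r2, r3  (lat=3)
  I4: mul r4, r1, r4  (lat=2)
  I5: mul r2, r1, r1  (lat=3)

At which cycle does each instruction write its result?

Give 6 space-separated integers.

Answer: 2 4 6 9 11 12

Derivation:
I0 add r3: issue@1 deps=(None,None) exec_start@1 write@2
I1 mul r1: issue@2 deps=(None,None) exec_start@2 write@4
I2 add r2: issue@3 deps=(None,None) exec_start@3 write@6
I3 mul r1: issue@4 deps=(2,0) exec_start@6 write@9
I4 mul r4: issue@5 deps=(3,None) exec_start@9 write@11
I5 mul r2: issue@6 deps=(3,3) exec_start@9 write@12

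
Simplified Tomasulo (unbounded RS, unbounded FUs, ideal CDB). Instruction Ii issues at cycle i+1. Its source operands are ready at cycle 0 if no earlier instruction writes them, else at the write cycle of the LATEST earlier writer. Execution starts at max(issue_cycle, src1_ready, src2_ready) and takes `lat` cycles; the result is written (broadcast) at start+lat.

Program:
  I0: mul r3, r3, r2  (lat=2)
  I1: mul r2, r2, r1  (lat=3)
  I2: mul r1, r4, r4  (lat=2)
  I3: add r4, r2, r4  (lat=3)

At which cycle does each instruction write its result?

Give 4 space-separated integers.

Answer: 3 5 5 8

Derivation:
I0 mul r3: issue@1 deps=(None,None) exec_start@1 write@3
I1 mul r2: issue@2 deps=(None,None) exec_start@2 write@5
I2 mul r1: issue@3 deps=(None,None) exec_start@3 write@5
I3 add r4: issue@4 deps=(1,None) exec_start@5 write@8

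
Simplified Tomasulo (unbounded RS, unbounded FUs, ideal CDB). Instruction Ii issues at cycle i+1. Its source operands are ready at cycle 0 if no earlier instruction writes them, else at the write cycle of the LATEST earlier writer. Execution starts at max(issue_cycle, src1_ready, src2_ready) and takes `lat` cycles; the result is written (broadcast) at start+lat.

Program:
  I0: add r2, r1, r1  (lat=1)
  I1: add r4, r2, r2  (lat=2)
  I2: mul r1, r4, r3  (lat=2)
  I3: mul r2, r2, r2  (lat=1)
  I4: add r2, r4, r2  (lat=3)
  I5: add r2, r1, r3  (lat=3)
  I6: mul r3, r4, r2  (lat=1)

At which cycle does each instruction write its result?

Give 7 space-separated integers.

I0 add r2: issue@1 deps=(None,None) exec_start@1 write@2
I1 add r4: issue@2 deps=(0,0) exec_start@2 write@4
I2 mul r1: issue@3 deps=(1,None) exec_start@4 write@6
I3 mul r2: issue@4 deps=(0,0) exec_start@4 write@5
I4 add r2: issue@5 deps=(1,3) exec_start@5 write@8
I5 add r2: issue@6 deps=(2,None) exec_start@6 write@9
I6 mul r3: issue@7 deps=(1,5) exec_start@9 write@10

Answer: 2 4 6 5 8 9 10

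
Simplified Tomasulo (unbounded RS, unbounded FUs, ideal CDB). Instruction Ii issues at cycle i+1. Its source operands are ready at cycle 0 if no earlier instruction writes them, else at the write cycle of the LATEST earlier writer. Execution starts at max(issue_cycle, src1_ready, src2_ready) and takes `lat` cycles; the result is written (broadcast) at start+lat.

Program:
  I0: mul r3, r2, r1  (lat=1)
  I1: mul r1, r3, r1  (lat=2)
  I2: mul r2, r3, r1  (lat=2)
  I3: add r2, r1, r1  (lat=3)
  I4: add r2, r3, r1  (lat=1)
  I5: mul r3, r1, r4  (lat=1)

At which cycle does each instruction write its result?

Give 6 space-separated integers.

Answer: 2 4 6 7 6 7

Derivation:
I0 mul r3: issue@1 deps=(None,None) exec_start@1 write@2
I1 mul r1: issue@2 deps=(0,None) exec_start@2 write@4
I2 mul r2: issue@3 deps=(0,1) exec_start@4 write@6
I3 add r2: issue@4 deps=(1,1) exec_start@4 write@7
I4 add r2: issue@5 deps=(0,1) exec_start@5 write@6
I5 mul r3: issue@6 deps=(1,None) exec_start@6 write@7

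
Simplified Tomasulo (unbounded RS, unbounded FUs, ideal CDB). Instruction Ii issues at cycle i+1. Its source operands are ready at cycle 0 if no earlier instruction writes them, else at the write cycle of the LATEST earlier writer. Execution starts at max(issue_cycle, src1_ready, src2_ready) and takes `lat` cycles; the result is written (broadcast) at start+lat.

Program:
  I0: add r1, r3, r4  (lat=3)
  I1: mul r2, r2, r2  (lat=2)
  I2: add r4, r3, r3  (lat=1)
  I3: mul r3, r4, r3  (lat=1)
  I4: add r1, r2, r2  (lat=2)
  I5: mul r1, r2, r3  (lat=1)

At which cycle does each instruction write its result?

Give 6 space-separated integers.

I0 add r1: issue@1 deps=(None,None) exec_start@1 write@4
I1 mul r2: issue@2 deps=(None,None) exec_start@2 write@4
I2 add r4: issue@3 deps=(None,None) exec_start@3 write@4
I3 mul r3: issue@4 deps=(2,None) exec_start@4 write@5
I4 add r1: issue@5 deps=(1,1) exec_start@5 write@7
I5 mul r1: issue@6 deps=(1,3) exec_start@6 write@7

Answer: 4 4 4 5 7 7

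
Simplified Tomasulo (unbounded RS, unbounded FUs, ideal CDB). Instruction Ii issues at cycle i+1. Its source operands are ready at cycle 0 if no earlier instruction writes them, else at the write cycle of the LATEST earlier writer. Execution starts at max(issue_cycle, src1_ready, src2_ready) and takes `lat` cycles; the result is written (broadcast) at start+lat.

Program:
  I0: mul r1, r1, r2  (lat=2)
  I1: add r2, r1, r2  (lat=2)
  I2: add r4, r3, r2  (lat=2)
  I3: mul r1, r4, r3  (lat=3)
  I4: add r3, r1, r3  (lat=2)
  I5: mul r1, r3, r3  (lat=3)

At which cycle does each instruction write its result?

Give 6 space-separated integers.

Answer: 3 5 7 10 12 15

Derivation:
I0 mul r1: issue@1 deps=(None,None) exec_start@1 write@3
I1 add r2: issue@2 deps=(0,None) exec_start@3 write@5
I2 add r4: issue@3 deps=(None,1) exec_start@5 write@7
I3 mul r1: issue@4 deps=(2,None) exec_start@7 write@10
I4 add r3: issue@5 deps=(3,None) exec_start@10 write@12
I5 mul r1: issue@6 deps=(4,4) exec_start@12 write@15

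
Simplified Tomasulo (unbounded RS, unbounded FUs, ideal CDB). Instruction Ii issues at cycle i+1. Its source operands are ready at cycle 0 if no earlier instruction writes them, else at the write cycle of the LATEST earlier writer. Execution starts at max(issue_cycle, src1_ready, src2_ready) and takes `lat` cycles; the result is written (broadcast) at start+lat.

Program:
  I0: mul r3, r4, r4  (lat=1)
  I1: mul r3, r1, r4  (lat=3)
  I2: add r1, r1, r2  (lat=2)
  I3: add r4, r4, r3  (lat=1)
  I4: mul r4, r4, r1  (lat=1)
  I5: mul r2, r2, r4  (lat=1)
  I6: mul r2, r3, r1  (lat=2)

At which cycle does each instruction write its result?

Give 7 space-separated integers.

I0 mul r3: issue@1 deps=(None,None) exec_start@1 write@2
I1 mul r3: issue@2 deps=(None,None) exec_start@2 write@5
I2 add r1: issue@3 deps=(None,None) exec_start@3 write@5
I3 add r4: issue@4 deps=(None,1) exec_start@5 write@6
I4 mul r4: issue@5 deps=(3,2) exec_start@6 write@7
I5 mul r2: issue@6 deps=(None,4) exec_start@7 write@8
I6 mul r2: issue@7 deps=(1,2) exec_start@7 write@9

Answer: 2 5 5 6 7 8 9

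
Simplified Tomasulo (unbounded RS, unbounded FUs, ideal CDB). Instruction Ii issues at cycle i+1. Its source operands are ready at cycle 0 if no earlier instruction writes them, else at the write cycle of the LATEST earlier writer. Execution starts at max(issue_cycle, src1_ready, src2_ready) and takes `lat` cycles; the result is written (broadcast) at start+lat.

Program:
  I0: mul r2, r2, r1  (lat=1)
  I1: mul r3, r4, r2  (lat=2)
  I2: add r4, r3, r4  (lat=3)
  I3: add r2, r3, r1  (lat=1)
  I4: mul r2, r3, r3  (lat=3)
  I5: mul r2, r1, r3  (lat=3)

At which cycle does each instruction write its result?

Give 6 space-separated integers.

I0 mul r2: issue@1 deps=(None,None) exec_start@1 write@2
I1 mul r3: issue@2 deps=(None,0) exec_start@2 write@4
I2 add r4: issue@3 deps=(1,None) exec_start@4 write@7
I3 add r2: issue@4 deps=(1,None) exec_start@4 write@5
I4 mul r2: issue@5 deps=(1,1) exec_start@5 write@8
I5 mul r2: issue@6 deps=(None,1) exec_start@6 write@9

Answer: 2 4 7 5 8 9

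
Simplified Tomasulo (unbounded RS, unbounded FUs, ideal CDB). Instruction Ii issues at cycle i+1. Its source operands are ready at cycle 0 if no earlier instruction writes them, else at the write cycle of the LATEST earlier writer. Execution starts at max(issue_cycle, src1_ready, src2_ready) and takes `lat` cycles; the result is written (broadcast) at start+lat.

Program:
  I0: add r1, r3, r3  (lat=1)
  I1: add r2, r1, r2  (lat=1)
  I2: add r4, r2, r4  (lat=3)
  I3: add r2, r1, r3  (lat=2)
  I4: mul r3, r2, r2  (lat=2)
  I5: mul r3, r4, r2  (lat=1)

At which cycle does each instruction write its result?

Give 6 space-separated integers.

Answer: 2 3 6 6 8 7

Derivation:
I0 add r1: issue@1 deps=(None,None) exec_start@1 write@2
I1 add r2: issue@2 deps=(0,None) exec_start@2 write@3
I2 add r4: issue@3 deps=(1,None) exec_start@3 write@6
I3 add r2: issue@4 deps=(0,None) exec_start@4 write@6
I4 mul r3: issue@5 deps=(3,3) exec_start@6 write@8
I5 mul r3: issue@6 deps=(2,3) exec_start@6 write@7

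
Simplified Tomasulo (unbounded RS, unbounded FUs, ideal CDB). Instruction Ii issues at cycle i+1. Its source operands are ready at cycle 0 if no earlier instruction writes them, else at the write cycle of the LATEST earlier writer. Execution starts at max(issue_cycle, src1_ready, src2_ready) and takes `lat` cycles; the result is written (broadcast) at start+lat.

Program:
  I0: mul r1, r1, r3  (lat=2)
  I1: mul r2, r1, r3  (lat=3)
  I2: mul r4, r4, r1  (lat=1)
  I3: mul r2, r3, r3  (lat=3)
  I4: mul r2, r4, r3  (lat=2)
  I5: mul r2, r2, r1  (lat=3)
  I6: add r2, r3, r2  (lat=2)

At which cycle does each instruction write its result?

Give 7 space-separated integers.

I0 mul r1: issue@1 deps=(None,None) exec_start@1 write@3
I1 mul r2: issue@2 deps=(0,None) exec_start@3 write@6
I2 mul r4: issue@3 deps=(None,0) exec_start@3 write@4
I3 mul r2: issue@4 deps=(None,None) exec_start@4 write@7
I4 mul r2: issue@5 deps=(2,None) exec_start@5 write@7
I5 mul r2: issue@6 deps=(4,0) exec_start@7 write@10
I6 add r2: issue@7 deps=(None,5) exec_start@10 write@12

Answer: 3 6 4 7 7 10 12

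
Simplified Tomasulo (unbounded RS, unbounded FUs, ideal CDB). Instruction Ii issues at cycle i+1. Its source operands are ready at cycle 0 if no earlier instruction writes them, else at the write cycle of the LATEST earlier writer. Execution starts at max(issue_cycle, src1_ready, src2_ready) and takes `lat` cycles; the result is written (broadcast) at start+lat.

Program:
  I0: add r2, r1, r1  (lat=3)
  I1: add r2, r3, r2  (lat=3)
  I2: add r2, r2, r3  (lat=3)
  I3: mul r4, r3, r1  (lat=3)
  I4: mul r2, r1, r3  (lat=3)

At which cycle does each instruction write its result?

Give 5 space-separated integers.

Answer: 4 7 10 7 8

Derivation:
I0 add r2: issue@1 deps=(None,None) exec_start@1 write@4
I1 add r2: issue@2 deps=(None,0) exec_start@4 write@7
I2 add r2: issue@3 deps=(1,None) exec_start@7 write@10
I3 mul r4: issue@4 deps=(None,None) exec_start@4 write@7
I4 mul r2: issue@5 deps=(None,None) exec_start@5 write@8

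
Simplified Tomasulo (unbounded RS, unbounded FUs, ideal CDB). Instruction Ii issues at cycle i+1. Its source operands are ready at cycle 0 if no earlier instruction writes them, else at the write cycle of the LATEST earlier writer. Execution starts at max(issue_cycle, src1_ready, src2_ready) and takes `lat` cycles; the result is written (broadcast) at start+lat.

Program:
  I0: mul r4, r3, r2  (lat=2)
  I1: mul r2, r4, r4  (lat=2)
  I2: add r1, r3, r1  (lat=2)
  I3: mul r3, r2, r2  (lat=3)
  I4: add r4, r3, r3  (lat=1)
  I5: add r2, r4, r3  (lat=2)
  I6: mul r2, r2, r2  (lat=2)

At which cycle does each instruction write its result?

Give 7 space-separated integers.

I0 mul r4: issue@1 deps=(None,None) exec_start@1 write@3
I1 mul r2: issue@2 deps=(0,0) exec_start@3 write@5
I2 add r1: issue@3 deps=(None,None) exec_start@3 write@5
I3 mul r3: issue@4 deps=(1,1) exec_start@5 write@8
I4 add r4: issue@5 deps=(3,3) exec_start@8 write@9
I5 add r2: issue@6 deps=(4,3) exec_start@9 write@11
I6 mul r2: issue@7 deps=(5,5) exec_start@11 write@13

Answer: 3 5 5 8 9 11 13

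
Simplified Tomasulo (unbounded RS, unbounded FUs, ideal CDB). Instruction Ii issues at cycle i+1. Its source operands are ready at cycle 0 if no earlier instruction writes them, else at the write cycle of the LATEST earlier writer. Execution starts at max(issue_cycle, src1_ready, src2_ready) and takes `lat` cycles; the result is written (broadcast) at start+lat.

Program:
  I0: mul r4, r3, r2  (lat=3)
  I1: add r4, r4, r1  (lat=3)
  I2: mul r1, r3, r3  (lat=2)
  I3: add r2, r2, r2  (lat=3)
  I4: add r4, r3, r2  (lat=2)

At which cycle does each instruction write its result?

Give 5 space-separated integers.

I0 mul r4: issue@1 deps=(None,None) exec_start@1 write@4
I1 add r4: issue@2 deps=(0,None) exec_start@4 write@7
I2 mul r1: issue@3 deps=(None,None) exec_start@3 write@5
I3 add r2: issue@4 deps=(None,None) exec_start@4 write@7
I4 add r4: issue@5 deps=(None,3) exec_start@7 write@9

Answer: 4 7 5 7 9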